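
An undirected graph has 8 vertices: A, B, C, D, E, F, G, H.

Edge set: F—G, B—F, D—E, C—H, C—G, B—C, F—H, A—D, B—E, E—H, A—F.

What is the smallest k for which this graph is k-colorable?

3

The cycle D-E-H-F-A-D has odd length 5, so it cannot be 2-colored; at least 3 colors are needed.
3 colors suffice: color 1 → {C, E, F}; color 2 → {A, B, G, H}; color 3 → {D}. No two adjacent vertices share a color.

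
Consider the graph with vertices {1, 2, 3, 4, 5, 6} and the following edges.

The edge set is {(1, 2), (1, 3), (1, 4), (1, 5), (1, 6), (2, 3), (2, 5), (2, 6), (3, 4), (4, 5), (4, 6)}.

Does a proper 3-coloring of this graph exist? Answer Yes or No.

Yes

The chromatic number is 3. 1, 3, 4 form a triangle, so at least 3 colors are needed.
3 colors suffice: 1=a, 2=b, 3=c, 4=b, 5=c, 6=c.
That is already a proper 3-coloring.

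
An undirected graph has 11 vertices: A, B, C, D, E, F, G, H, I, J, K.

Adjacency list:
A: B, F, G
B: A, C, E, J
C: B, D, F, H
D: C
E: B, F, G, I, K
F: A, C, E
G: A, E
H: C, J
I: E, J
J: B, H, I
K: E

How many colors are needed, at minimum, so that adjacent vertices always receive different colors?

C and F are adjacent, so at least 2 colors are needed.
One proper 2-coloring: A=red, B=blue, C=red, D=blue, E=red, F=blue, G=blue, H=blue, I=blue, J=red, K=blue. Every edge joins two different colors.

2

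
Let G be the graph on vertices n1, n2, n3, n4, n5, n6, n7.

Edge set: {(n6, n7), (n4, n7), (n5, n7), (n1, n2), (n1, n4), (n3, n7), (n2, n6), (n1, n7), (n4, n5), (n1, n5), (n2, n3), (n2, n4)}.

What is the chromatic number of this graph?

n1, n4, n5, n7 are mutually adjacent (a clique of size 4), so at least 4 colors are needed.
4 colors suffice: color R → {n2, n7}; color B → {n3, n4, n6}; color G → {n1}; color Y → {n5}. Every edge joins two different colors.

4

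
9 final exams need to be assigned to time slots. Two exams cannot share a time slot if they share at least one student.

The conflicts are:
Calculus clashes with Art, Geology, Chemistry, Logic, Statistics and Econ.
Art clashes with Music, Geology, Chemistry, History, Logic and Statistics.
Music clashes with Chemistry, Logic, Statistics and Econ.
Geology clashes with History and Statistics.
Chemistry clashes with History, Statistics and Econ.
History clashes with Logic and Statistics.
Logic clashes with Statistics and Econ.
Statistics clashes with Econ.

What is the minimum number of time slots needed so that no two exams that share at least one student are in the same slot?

Calculus, Chemistry, Statistics, Econ pairwise conflict, so at least 4 time slots are needed.
4 time slots suffice: time slot 1 → {Statistics}; time slot 2 → {Art, Econ}; time slot 3 → {Geology, Chemistry, Logic}; time slot 4 → {Calculus, Music, History}. Each listed conflict is separated.

4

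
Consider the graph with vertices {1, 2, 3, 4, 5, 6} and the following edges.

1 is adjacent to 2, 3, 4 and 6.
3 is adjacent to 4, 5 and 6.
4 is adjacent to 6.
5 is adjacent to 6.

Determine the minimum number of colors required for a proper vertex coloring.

4

1, 3, 4, 6 are pairwise adjacent (a clique of size 4), so at least 4 colors are needed.
4 colors suffice: color a → {2, 3}; color b → {1, 5}; color c → {6}; color d → {4}. Every edge joins two different colors.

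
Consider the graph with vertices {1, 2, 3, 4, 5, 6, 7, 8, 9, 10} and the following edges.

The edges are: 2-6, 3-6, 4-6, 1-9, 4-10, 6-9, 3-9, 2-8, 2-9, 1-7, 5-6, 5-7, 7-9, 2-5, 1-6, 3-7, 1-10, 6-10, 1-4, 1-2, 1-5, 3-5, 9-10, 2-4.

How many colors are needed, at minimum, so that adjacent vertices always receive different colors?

4

1, 2, 4, 6 are pairwise adjacent (a clique of size 4), so at least 4 colors are needed.
4 colors suffice: color a → {1, 3, 8}; color b → {6, 7}; color c → {2, 10}; color d → {4, 5, 9}. Each edge has distinct colors on its endpoints.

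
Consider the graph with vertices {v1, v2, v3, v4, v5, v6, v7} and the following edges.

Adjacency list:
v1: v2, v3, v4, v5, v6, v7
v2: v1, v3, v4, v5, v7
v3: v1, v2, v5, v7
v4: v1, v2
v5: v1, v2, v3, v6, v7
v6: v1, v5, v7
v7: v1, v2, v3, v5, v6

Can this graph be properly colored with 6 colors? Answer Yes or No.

The chromatic number is 5. v1, v2, v3, v5, v7 are pairwise adjacent (a clique of size 5), so at least 5 colors are needed.
5 colors suffice: color 1 → {v1}; color 2 → {v2, v6}; color 3 → {v4, v7}; color 4 → {v5}; color 5 → {v3}.
Since 6 ≥ 5, a proper 6-coloring certainly exists.

Yes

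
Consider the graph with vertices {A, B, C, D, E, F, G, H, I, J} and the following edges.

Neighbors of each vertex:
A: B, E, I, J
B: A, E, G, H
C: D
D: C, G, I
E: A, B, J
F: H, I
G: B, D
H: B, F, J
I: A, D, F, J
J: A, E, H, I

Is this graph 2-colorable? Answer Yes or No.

No

A, B, E are pairwise adjacent, so at least 3 colors are needed.
So 2 colors are not enough.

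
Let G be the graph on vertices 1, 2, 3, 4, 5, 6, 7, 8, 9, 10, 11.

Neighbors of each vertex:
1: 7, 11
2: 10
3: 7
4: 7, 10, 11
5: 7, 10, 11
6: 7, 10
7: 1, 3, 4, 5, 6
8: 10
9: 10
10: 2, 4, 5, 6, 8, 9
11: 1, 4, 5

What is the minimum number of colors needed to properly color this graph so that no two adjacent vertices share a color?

8 and 10 are adjacent, so at least 2 colors are needed.
2 colors suffice: 1=blue, 2=blue, 3=blue, 4=blue, 5=blue, 6=blue, 7=red, 8=blue, 9=blue, 10=red, 11=red. No two adjacent vertices share a color.

2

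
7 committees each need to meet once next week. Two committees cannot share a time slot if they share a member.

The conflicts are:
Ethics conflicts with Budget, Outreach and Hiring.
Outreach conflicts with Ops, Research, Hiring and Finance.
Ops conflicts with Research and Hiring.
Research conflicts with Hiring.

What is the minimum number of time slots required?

Outreach, Ops, Research, Hiring are mutually in conflict, so at least 4 time slots are needed.
A valid assignment using 4 time slots: Ethics=3, Budget=1, Outreach=1, Ops=3, Research=4, Hiring=2, Finance=2. Each listed conflict is separated.

4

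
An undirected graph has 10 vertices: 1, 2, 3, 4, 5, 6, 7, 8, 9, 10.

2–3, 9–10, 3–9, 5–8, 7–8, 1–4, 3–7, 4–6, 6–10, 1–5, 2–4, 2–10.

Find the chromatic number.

3

The cycle 3-2-4-1-5-8-7-3 has odd length 7, so it cannot be 2-colored; at least 3 colors are needed.
A valid assignment using 3 colors: 1=blue, 2=blue, 3=red, 4=red, 5=green, 6=blue, 7=blue, 8=red, 9=blue, 10=red. Every edge joins two different colors.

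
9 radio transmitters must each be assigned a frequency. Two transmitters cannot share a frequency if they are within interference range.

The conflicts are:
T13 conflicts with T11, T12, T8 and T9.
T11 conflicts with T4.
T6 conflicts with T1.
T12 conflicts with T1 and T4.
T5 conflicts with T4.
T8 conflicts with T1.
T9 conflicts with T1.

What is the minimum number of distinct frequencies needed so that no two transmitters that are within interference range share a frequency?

2

T11 and T4 conflict, so at least 2 frequencies are needed.
2 frequencies suffice: frequency 1 → {T13, T1, T4}; frequency 2 → {T11, T6, T12, T5, T8, T9}. Each listed conflict is separated.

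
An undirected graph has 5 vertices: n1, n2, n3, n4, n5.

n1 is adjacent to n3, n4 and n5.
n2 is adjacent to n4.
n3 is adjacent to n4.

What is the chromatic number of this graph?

3

n1, n3, n4 are pairwise adjacent, so at least 3 colors are needed.
One proper 3-coloring: n1=1, n2=1, n3=3, n4=2, n5=2. No two adjacent vertices share a color.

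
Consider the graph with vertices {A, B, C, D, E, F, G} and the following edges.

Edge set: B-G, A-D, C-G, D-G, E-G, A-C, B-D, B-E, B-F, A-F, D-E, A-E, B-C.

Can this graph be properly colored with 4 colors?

The chromatic number is 4. B, D, E, G are pairwise adjacent (a clique of size 4), so at least 4 colors are needed.
4 colors suffice: A=red, B=red, C=green, D=green, E=yellow, F=blue, G=blue.
That is already a proper 4-coloring.

Yes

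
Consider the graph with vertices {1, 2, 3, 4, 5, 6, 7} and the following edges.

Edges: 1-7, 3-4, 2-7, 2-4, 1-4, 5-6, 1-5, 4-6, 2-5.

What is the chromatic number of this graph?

1 and 5 are adjacent, so at least 2 colors are needed.
2 colors suffice: color a → {4, 5, 7}; color b → {1, 2, 3, 6}. No two adjacent vertices share a color.

2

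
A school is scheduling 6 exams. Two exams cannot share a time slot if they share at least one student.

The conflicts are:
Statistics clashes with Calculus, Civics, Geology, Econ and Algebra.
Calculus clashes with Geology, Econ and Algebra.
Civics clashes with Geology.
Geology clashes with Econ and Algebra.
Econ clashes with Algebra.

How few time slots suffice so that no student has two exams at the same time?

Statistics, Calculus, Geology, Econ, Algebra are mutually in conflict, so at least 5 time slots are needed.
5 time slots suffice: time slot 1 → {Statistics}; time slot 2 → {Geology}; time slot 3 → {Civics, Algebra}; time slot 4 → {Econ}; time slot 5 → {Calculus}. No two conflicting exams share a time slot.

5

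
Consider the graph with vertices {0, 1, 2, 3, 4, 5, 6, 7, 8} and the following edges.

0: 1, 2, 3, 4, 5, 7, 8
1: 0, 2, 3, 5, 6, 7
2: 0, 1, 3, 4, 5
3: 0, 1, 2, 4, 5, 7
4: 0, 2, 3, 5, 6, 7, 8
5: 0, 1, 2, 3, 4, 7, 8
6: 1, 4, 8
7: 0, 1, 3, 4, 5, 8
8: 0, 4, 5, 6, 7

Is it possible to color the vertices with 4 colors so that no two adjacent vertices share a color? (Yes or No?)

0, 1, 3, 5, 7 are pairwise adjacent (a clique of size 5), so at least 5 colors are needed.
So 4 colors are not enough.

No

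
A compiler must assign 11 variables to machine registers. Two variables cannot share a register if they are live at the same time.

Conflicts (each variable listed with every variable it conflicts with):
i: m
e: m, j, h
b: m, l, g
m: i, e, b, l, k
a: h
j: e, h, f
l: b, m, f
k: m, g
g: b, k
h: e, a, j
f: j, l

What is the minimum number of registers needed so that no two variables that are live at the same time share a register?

3

e, j, h are mutually in conflict, so at least 3 registers are needed.
3 registers suffice: register 1 → {m, g, h, f}; register 2 → {i, a, j, l, k}; register 3 → {e, b}. No two conflicting variables share a register.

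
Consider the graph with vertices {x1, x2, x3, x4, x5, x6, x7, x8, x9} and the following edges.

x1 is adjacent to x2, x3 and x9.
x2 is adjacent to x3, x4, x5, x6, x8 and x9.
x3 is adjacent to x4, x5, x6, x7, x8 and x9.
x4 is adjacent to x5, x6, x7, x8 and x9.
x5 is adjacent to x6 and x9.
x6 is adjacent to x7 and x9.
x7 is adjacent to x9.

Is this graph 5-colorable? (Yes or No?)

x2, x3, x4, x5, x6, x9 are mutually adjacent (a clique of size 6), so at least 6 colors are needed.
So 5 colors are not enough.

No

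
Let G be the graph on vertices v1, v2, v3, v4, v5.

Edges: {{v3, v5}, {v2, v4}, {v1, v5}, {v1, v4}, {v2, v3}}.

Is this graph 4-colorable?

The chromatic number is 3. The cycle v1-v4-v2-v3-v5-v1 has odd length 5, so it cannot be 2-colored; at least 3 colors are needed.
3 colors suffice: color red → {v2, v5}; color blue → {v3, v4}; color green → {v1}.
Since 4 ≥ 3, a proper 4-coloring certainly exists.

Yes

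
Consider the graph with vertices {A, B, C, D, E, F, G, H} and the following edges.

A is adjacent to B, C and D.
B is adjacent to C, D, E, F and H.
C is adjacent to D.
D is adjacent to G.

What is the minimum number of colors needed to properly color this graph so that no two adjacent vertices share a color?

4

A, B, C, D form a clique, so at least 4 colors are needed.
One proper 4-coloring: A=3, B=1, C=4, D=2, E=2, F=2, G=1, H=2. Every edge joins two different colors.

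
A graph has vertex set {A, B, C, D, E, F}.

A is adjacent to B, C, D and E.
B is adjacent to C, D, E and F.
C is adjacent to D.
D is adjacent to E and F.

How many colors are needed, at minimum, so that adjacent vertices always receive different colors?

A, B, D, E form a clique, so at least 4 colors are needed.
One proper 4-coloring: A=3, B=1, C=4, D=2, E=4, F=3. Every edge joins two different colors.

4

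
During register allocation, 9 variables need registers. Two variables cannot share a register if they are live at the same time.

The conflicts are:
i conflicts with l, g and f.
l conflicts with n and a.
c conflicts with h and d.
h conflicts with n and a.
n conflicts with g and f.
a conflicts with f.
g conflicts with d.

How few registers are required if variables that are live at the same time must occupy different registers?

The cycle h-n-g-d-c-h has odd length 5, so it cannot be 2-colored; at least 3 registers are needed.
3 registers suffice: register 1 → {i, c, n, a}; register 2 → {l, h, g, f}; register 3 → {d}. Each listed conflict is separated.

3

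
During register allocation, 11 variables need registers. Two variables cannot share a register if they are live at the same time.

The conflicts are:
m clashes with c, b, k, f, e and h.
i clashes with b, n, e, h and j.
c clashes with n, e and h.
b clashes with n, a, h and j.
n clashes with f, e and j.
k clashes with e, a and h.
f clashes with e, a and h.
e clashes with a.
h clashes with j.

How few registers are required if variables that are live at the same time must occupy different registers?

4

i, b, h, j all conflict with each other, so at least 4 registers are needed.
4 registers suffice: register 1 → {n, a, h}; register 2 → {b, e}; register 3 → {m, i}; register 4 → {c, k, f, j}. No two conflicting variables share a register.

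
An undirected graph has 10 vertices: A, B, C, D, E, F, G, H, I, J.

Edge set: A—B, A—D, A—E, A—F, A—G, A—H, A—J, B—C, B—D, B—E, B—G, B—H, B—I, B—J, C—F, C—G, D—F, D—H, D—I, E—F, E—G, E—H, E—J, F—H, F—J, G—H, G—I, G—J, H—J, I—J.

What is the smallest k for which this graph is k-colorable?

A, B, E, G, H, J form a clique, so at least 6 colors are needed.
A valid assignment using 6 colors: A=4, B=1, C=3, D=2, E=6, F=1, G=2, H=5, I=4, J=3. No two adjacent vertices share a color.

6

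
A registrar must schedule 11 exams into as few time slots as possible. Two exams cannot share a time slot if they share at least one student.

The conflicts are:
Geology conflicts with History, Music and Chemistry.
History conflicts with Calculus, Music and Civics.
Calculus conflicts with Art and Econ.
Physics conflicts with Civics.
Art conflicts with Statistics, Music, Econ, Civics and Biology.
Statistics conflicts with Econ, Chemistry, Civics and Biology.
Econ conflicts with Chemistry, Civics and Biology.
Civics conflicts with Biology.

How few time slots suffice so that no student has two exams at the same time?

Art, Statistics, Econ, Civics, Biology pairwise conflict, so at least 5 time slots are needed.
5 time slots suffice: time slot 1 → {History, Physics, Econ}; time slot 2 → {Art, Chemistry}; time slot 3 → {Calculus, Music, Civics}; time slot 4 → {Geology, Statistics}; time slot 5 → {Biology}. Every pair that conflicts lands in different time slots.

5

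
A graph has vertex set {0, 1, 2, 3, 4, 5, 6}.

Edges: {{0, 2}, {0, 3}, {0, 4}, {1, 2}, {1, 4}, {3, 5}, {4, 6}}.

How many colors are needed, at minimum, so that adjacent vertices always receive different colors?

4 and 6 are adjacent, so at least 2 colors are needed.
2 colors suffice: color a → {2, 3, 4}; color b → {0, 1, 5, 6}. Every edge joins two different colors.

2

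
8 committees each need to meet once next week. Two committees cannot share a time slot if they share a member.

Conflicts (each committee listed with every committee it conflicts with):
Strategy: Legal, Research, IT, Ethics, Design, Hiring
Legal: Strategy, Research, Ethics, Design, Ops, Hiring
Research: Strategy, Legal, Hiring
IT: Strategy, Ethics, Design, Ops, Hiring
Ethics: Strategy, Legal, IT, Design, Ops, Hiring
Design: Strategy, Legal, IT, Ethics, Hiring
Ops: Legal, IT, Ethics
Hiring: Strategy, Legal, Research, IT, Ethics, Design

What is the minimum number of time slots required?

5

Strategy, Legal, Ethics, Design, Hiring all conflict with each other, so at least 5 time slots are needed.
Using 5 time slots: Strategy=4, Legal=1, Research=3, IT=1, Ethics=3, Design=5, Ops=2, Hiring=2. Every pair that conflicts lands in different time slots.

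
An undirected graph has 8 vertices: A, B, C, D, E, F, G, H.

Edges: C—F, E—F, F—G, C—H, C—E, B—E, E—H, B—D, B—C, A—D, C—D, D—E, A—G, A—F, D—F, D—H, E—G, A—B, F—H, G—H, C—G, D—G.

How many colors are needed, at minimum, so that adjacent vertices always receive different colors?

C, D, E, F, G, H form a clique, so at least 6 colors are needed.
6 colors suffice: color 1 → {D}; color 2 → {A, C}; color 3 → {B, F}; color 4 → {E}; color 5 → {G}; color 6 → {H}. Each edge has distinct colors on its endpoints.

6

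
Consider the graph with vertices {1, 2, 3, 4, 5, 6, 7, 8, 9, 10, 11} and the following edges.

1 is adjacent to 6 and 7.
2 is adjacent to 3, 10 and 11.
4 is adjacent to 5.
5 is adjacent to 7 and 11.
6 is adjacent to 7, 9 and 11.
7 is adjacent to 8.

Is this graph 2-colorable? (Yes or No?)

1, 6, 7 form a triangle, so at least 3 colors are needed.
So 2 colors are not enough.

No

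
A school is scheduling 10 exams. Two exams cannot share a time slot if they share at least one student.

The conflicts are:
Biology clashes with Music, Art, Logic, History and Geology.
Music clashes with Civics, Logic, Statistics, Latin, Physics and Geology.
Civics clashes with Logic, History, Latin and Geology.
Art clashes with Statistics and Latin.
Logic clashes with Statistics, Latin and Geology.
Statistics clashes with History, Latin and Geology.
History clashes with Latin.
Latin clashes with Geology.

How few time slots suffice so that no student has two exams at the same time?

5

Music, Logic, Statistics, Latin, Geology are mutually in conflict, so at least 5 time slots are needed.
Using 5 time slots: Biology=1, Music=2, Civics=3, Art=2, Logic=5, Statistics=3, History=2, Latin=1, Physics=1, Geology=4. Each listed conflict is separated.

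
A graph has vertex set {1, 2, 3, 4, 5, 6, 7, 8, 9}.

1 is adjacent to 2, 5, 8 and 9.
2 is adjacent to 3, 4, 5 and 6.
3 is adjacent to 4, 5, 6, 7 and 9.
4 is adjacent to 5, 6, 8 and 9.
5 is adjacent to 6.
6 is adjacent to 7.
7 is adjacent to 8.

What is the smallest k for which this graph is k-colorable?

2, 3, 4, 5, 6 are mutually adjacent (a clique of size 5), so at least 5 colors are needed.
A valid assignment using 5 colors: 1=red, 2=purple, 3=blue, 4=red, 5=green, 6=yellow, 7=red, 8=blue, 9=green. No two adjacent vertices share a color.

5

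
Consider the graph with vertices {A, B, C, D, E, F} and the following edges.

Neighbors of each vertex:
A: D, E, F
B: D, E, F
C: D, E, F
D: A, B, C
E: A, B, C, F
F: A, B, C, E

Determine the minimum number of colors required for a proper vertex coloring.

B, E, F are mutually adjacent, so at least 3 colors are needed.
One proper 3-coloring: A=3, B=3, C=3, D=1, E=1, F=2. Every edge joins two different colors.

3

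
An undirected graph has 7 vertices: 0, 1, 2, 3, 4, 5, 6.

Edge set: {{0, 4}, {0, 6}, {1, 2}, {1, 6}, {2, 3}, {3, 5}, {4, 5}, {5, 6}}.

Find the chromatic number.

3

The cycle 2-1-6-5-3-2 has odd length 5, so it cannot be 2-colored; at least 3 colors are needed.
One proper 3-coloring: 0=b, 1=b, 2=a, 3=c, 4=a, 5=b, 6=a. No two adjacent vertices share a color.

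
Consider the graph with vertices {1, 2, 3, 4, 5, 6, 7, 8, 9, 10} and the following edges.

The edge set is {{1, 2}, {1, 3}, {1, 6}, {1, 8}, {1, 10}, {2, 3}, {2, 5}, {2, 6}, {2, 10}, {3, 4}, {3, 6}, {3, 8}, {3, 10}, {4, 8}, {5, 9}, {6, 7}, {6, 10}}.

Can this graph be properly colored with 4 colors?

1, 2, 3, 6, 10 are pairwise adjacent (a clique of size 5), so at least 5 colors are needed.
So 4 colors are not enough.

No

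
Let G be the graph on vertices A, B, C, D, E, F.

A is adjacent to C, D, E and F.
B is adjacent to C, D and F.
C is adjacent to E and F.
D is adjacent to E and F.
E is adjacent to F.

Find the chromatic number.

A, C, E, F are pairwise adjacent (a clique of size 4), so at least 4 colors are needed.
4 colors suffice: color 1 → {F}; color 2 → {B, E}; color 3 → {C, D}; color 4 → {A}. Each edge has distinct colors on its endpoints.

4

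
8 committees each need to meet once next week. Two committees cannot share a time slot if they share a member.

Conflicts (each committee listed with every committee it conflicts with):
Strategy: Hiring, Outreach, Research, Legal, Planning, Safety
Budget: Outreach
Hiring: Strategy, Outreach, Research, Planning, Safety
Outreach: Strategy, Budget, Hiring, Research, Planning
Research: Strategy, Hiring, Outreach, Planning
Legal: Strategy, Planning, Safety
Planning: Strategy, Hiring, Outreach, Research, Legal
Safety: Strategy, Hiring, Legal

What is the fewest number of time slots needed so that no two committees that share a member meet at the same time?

5

Strategy, Hiring, Outreach, Research, Planning pairwise conflict, so at least 5 time slots are needed.
5 time slots suffice: time slot 1 → {Strategy, Budget}; time slot 2 → {Outreach, Legal}; time slot 3 → {Hiring}; time slot 4 → {Planning, Safety}; time slot 5 → {Research}. No two conflicting committees share a time slot.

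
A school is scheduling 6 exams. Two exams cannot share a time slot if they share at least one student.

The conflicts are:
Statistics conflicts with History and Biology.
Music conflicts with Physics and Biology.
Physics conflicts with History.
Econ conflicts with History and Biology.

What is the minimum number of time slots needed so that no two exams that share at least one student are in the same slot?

3

The cycle Music-Physics-History-Statistics-Biology-Music has odd length 5, so it cannot be 2-colored; at least 3 time slots are needed.
3 time slots suffice: Statistics=2, Music=3, Physics=2, Econ=2, History=1, Biology=1. Every pair that conflicts lands in different time slots.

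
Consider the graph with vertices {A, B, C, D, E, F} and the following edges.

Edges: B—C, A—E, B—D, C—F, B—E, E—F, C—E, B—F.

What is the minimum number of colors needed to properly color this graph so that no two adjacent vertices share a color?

4

B, C, E, F form a clique, so at least 4 colors are needed.
4 colors suffice: color red → {D, E}; color blue → {A, B}; color green → {C}; color yellow → {F}. Each edge has distinct colors on its endpoints.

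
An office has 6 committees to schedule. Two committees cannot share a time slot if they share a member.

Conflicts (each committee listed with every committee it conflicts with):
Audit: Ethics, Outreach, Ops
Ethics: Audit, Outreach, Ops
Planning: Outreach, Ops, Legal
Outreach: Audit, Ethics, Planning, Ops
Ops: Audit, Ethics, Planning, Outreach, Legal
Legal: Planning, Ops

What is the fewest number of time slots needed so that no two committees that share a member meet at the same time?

Audit, Ethics, Outreach, Ops all conflict with each other, so at least 4 time slots are needed.
4 time slots suffice: time slot 1 → {Ops}; time slot 2 → {Outreach, Legal}; time slot 3 → {Ethics, Planning}; time slot 4 → {Audit}. No two conflicting committees share a time slot.

4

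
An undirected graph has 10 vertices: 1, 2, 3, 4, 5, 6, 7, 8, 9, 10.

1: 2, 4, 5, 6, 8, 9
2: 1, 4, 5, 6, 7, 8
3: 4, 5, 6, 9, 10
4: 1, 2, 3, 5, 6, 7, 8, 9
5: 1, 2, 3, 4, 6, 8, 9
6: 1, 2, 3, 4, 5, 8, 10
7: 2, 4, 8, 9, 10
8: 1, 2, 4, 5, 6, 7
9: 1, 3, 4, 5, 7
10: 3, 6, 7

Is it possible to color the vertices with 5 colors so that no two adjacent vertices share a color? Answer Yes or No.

No

1, 2, 4, 5, 6, 8 are pairwise adjacent (a clique of size 6), so at least 6 colors are needed.
So 5 colors are not enough.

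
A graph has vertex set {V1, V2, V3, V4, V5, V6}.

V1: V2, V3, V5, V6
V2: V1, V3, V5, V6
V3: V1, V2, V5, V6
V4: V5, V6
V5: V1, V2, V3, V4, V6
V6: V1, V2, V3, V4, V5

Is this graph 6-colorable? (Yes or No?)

Yes

The chromatic number is 5. V1, V2, V3, V5, V6 are pairwise adjacent (a clique of size 5), so at least 5 colors are needed.
One proper 5-coloring: V1=3, V2=5, V3=4, V4=3, V5=2, V6=1.
Since 6 ≥ 5, a proper 6-coloring certainly exists.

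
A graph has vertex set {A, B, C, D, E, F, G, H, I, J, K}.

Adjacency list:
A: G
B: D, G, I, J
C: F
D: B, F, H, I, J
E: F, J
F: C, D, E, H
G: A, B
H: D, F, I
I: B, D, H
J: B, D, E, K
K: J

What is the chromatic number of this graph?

D, F, H are mutually adjacent, so at least 3 colors are needed.
A valid assignment using 3 colors: A=2, B=3, C=1, D=1, E=1, F=2, G=1, H=3, I=2, J=2, K=1. No two adjacent vertices share a color.

3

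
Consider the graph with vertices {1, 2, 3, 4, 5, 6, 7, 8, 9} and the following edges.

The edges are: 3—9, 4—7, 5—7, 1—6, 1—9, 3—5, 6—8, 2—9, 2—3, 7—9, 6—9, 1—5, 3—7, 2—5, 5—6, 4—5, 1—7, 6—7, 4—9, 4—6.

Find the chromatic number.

4

4, 6, 7, 9 are mutually adjacent (a clique of size 4), so at least 4 colors are needed.
4 colors suffice: color red → {3, 6}; color blue → {2, 7, 8}; color green → {5, 9}; color yellow → {1, 4}. Each edge has distinct colors on its endpoints.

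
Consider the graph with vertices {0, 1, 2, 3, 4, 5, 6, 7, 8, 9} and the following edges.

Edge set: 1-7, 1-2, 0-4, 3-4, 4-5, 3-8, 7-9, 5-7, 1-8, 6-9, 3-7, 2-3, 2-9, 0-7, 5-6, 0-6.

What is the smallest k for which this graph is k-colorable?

7 and 9 are adjacent, so at least 2 colors are needed.
One proper 2-coloring: 0=blue, 1=blue, 2=red, 3=blue, 4=red, 5=blue, 6=red, 7=red, 8=red, 9=blue. Each edge has distinct colors on its endpoints.

2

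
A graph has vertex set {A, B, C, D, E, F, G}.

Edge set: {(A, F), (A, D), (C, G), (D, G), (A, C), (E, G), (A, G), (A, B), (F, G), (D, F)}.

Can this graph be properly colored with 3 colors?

No

A, D, F, G are mutually adjacent (a clique of size 4), so at least 4 colors are needed.
So 3 colors are not enough.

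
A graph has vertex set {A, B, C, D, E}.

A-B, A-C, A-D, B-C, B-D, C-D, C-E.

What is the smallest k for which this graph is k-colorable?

4

A, B, C, D are mutually adjacent (a clique of size 4), so at least 4 colors are needed.
4 colors suffice: color red → {C}; color blue → {A, E}; color green → {B}; color yellow → {D}. Every edge joins two different colors.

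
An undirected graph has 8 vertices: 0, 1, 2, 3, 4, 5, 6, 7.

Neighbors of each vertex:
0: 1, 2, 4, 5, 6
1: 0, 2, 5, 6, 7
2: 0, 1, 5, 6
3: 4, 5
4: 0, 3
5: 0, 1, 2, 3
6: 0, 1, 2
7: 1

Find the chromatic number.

4

0, 1, 2, 5 form a clique, so at least 4 colors are needed.
A valid assignment using 4 colors: 0=a, 1=b, 2=d, 3=a, 4=b, 5=c, 6=c, 7=a. Every edge joins two different colors.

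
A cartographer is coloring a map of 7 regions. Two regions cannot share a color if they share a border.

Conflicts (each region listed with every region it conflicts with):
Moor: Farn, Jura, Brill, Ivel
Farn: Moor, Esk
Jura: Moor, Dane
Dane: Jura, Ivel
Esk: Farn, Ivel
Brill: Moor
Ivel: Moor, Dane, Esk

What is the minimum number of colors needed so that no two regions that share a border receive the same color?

2

Esk and Ivel conflict, so at least 2 colors are needed.
One proper 2-coloring: Moor=1, Farn=2, Jura=2, Dane=1, Esk=1, Brill=2, Ivel=2. Each listed conflict is separated.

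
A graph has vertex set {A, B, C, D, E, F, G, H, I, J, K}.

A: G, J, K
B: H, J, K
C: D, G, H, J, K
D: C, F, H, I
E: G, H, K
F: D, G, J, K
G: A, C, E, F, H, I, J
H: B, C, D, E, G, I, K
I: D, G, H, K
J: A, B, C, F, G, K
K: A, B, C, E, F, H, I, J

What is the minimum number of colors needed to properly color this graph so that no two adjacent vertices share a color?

E, H, K form a triangle, so at least 3 colors are needed.
3 colors suffice: color 1 → {D, G, K}; color 2 → {H, J}; color 3 → {A, B, C, E, F, I}. Each edge has distinct colors on its endpoints.

3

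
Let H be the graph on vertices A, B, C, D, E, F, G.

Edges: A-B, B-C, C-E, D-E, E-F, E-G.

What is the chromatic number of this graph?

C and E are adjacent, so at least 2 colors are needed.
One proper 2-coloring: A=2, B=1, C=2, D=2, E=1, F=2, G=2. Every edge joins two different colors.

2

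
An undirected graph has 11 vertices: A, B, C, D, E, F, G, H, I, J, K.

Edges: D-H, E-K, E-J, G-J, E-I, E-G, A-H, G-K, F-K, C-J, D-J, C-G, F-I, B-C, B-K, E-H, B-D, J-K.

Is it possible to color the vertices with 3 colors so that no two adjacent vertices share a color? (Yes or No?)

E, G, J, K form a clique, so at least 4 colors are needed.
So 3 colors are not enough.

No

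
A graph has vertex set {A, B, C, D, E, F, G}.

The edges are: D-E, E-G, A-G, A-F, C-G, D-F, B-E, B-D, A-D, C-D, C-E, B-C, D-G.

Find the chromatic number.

B, C, D, E form a clique, so at least 4 colors are needed.
4 colors suffice: color 1 → {D}; color 2 → {A, C}; color 3 → {B, F, G}; color 4 → {E}. Every edge joins two different colors.

4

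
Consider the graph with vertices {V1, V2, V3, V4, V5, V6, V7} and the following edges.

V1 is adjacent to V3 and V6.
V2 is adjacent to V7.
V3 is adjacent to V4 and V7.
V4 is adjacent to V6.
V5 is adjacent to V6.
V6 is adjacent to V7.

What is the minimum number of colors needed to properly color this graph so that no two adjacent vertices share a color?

2

V2 and V7 are adjacent, so at least 2 colors are needed.
2 colors suffice: color 1 → {V2, V3, V6}; color 2 → {V1, V4, V5, V7}. Every edge joins two different colors.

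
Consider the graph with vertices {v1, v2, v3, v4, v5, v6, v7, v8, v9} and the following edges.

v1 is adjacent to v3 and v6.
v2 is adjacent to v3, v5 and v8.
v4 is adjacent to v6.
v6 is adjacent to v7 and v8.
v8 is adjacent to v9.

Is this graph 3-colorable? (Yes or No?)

Yes

The chromatic number is 3. The cycle v1-v3-v2-v8-v6-v1 has odd length 5, so it cannot be 2-colored; at least 3 colors are needed.
3 colors suffice: v1=2, v2=1, v3=3, v4=2, v5=2, v6=1, v7=2, v8=2, v9=1.
That is already a proper 3-coloring.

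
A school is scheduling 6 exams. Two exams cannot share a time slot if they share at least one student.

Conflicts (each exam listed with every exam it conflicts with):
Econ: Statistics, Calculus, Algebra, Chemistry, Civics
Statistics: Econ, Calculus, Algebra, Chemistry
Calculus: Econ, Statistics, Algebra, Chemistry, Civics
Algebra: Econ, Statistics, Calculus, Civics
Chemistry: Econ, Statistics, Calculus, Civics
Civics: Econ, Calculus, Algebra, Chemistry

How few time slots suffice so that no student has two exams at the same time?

Econ, Statistics, Calculus, Chemistry are mutually in conflict, so at least 4 time slots are needed.
4 time slots suffice: time slot 1 → {Econ}; time slot 2 → {Calculus}; time slot 3 → {Algebra, Chemistry}; time slot 4 → {Statistics, Civics}. Every pair that conflicts lands in different time slots.

4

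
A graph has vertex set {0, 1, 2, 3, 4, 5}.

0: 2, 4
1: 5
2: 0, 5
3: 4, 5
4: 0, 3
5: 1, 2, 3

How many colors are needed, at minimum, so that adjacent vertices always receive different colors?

The cycle 0-2-5-3-4-0 has odd length 5, so it cannot be 2-colored; at least 3 colors are needed.
3 colors suffice: color red → {0, 5}; color blue → {1, 2, 3}; color green → {4}. No two adjacent vertices share a color.

3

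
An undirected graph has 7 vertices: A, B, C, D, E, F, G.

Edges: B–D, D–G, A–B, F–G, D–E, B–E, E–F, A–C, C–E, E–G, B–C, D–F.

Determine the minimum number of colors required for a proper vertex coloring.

D, E, F, G are mutually adjacent (a clique of size 4), so at least 4 colors are needed.
A valid assignment using 4 colors: A=1, B=3, C=2, D=2, E=1, F=3, G=4. No two adjacent vertices share a color.

4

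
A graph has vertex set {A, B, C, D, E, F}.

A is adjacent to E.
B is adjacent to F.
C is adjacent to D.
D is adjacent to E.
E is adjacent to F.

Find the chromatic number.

A and E are adjacent, so at least 2 colors are needed.
2 colors suffice: color 1 → {B, C, E}; color 2 → {A, D, F}. Every edge joins two different colors.

2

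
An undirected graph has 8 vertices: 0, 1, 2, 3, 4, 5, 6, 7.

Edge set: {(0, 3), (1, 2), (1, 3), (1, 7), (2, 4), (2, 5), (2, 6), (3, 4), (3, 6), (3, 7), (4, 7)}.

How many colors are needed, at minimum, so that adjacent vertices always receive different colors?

3

1, 3, 7 are mutually adjacent, so at least 3 colors are needed.
A valid assignment using 3 colors: 0=b, 1=b, 2=a, 3=a, 4=b, 5=b, 6=b, 7=c. No two adjacent vertices share a color.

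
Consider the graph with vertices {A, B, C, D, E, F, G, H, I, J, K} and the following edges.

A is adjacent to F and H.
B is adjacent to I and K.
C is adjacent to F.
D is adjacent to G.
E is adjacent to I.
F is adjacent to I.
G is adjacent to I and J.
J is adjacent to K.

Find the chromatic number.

The cycle J-G-I-B-K-J has odd length 5, so it cannot be 2-colored; at least 3 colors are needed.
3 colors suffice: color red → {A, C, D, I, J}; color blue → {E, F, G, H, K}; color green → {B}. Every edge joins two different colors.

3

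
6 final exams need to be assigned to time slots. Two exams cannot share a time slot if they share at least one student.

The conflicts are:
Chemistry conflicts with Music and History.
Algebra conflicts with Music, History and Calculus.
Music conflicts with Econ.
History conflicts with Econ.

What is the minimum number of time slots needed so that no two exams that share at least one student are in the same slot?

2

Chemistry and Music conflict, so at least 2 time slots are needed.
2 time slots suffice: time slot 1 → {Music, History, Calculus}; time slot 2 → {Chemistry, Algebra, Econ}. No two conflicting exams share a time slot.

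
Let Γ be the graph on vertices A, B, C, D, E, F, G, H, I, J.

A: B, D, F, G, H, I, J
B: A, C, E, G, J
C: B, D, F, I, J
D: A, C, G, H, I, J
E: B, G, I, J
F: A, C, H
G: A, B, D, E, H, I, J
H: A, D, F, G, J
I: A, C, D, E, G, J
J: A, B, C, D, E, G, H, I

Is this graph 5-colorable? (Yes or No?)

The chromatic number is 5. A, D, G, I, J are mutually adjacent (a clique of size 5), so at least 5 colors are needed.
A valid assignment using 5 colors: A=3, B=4, C=2, D=5, E=3, F=1, G=2, H=4, I=4, J=1.
That is already a proper 5-coloring.

Yes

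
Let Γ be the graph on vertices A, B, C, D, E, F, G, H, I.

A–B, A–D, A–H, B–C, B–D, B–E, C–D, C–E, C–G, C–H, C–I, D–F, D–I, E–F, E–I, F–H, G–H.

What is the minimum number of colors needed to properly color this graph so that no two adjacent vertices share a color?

C, D, I form a triangle, so at least 3 colors are needed.
3 colors suffice: A=1, B=3, C=1, D=2, E=2, F=1, G=3, H=2, I=3. Each edge has distinct colors on its endpoints.

3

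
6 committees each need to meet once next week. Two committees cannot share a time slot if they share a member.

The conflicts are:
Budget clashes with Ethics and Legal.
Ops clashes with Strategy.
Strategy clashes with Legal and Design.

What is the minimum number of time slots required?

2

Budget and Legal conflict, so at least 2 time slots are needed.
2 time slots suffice: time slot 1 → {Budget, Strategy}; time slot 2 → {Ethics, Ops, Legal, Design}. No two conflicting committees share a time slot.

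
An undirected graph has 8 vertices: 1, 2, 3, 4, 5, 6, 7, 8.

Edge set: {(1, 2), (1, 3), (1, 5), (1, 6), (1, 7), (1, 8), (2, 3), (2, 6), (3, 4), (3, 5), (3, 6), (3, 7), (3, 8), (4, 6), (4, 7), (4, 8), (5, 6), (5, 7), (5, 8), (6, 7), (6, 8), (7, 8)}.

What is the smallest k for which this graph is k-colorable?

1, 3, 5, 6, 7, 8 form a clique, so at least 6 colors are needed.
6 colors suffice: 1=d, 2=c, 3=a, 4=d, 5=f, 6=b, 7=c, 8=e. No two adjacent vertices share a color.

6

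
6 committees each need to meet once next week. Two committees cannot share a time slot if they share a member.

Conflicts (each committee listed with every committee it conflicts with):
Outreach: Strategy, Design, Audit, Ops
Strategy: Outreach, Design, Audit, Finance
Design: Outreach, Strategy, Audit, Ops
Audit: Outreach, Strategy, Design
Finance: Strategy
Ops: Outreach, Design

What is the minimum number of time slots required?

Outreach, Strategy, Design, Audit all conflict with each other, so at least 4 time slots are needed.
4 time slots suffice: Outreach=1, Strategy=2, Design=3, Audit=4, Finance=1, Ops=2. Each listed conflict is separated.

4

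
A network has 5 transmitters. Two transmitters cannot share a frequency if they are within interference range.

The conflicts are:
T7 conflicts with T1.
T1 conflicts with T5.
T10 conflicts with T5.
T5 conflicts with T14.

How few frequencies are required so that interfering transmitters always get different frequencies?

2

T1 and T5 conflict, so at least 2 frequencies are needed.
A valid assignment using 2 frequencies: T7=1, T1=2, T10=2, T5=1, T14=2. No two conflicting transmitters share a frequency.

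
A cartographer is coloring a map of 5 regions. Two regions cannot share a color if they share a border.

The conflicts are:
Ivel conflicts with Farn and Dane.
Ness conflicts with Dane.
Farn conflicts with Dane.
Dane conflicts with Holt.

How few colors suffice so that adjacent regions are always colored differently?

3

Ivel, Farn, Dane are mutually in conflict, so at least 3 colors are needed.
3 colors suffice: color 1 → {Dane}; color 2 → {Ness, Farn, Holt}; color 3 → {Ivel}. No two conflicting regions share a color.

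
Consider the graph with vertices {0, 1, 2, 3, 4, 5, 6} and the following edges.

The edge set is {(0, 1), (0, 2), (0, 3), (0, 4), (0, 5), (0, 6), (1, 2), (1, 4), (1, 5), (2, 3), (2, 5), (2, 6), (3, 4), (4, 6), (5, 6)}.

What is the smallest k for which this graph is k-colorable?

4

0, 1, 2, 5 form a clique, so at least 4 colors are needed.
4 colors suffice: color red → {0}; color blue → {2, 4}; color green → {1, 3, 6}; color yellow → {5}. Each edge has distinct colors on its endpoints.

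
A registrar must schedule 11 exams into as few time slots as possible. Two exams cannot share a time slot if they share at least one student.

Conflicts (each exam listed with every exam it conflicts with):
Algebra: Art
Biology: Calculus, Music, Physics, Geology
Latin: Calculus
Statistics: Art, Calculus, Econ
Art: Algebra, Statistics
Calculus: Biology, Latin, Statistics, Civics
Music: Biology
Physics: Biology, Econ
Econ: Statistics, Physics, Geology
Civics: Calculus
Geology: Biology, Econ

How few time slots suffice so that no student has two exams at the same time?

The cycle Econ-Statistics-Calculus-Biology-Geology-Econ has odd length 5, so it cannot be 2-colored; at least 3 time slots are needed.
A valid assignment using 3 time slots: Algebra=1, Biology=1, Latin=1, Statistics=1, Art=2, Calculus=2, Music=2, Physics=3, Econ=2, Civics=1, Geology=3. No two conflicting exams share a time slot.

3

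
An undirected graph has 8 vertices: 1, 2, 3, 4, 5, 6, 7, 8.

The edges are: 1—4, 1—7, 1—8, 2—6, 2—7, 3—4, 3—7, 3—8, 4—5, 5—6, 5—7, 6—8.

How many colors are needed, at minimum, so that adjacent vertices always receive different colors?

3

The cycle 4-5-6-8-1-4 has odd length 5, so it cannot be 2-colored; at least 3 colors are needed.
One proper 3-coloring: 1=b, 2=b, 3=b, 4=a, 5=b, 6=a, 7=a, 8=c. Each edge has distinct colors on its endpoints.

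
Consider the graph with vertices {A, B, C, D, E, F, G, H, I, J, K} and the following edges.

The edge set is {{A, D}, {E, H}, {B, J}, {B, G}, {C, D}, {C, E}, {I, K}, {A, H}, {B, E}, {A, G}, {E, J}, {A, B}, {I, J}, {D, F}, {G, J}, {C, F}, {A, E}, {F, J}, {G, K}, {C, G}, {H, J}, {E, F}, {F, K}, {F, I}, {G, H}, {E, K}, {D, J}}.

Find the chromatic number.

E, F, J form a triangle, so at least 3 colors are needed.
A valid assignment using 3 colors: A=1, B=3, C=1, D=2, E=2, F=3, G=2, H=3, I=2, J=1, K=1. Every edge joins two different colors.

3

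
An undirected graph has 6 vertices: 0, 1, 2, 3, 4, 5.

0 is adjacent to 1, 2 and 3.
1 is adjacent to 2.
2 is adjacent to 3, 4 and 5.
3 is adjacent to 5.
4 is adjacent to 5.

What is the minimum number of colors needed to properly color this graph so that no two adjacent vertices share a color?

0, 2, 3 are mutually adjacent, so at least 3 colors are needed.
3 colors suffice: 0=blue, 1=green, 2=red, 3=green, 4=green, 5=blue. No two adjacent vertices share a color.

3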